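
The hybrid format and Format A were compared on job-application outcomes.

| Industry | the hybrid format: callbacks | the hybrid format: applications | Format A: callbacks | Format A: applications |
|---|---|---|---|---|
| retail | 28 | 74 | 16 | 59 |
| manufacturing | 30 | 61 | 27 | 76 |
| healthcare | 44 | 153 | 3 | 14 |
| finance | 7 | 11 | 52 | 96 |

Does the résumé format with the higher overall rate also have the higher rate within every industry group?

Retail: the hybrid format 28/74 = 37.8%, Format A 16/59 = 27.1% → the hybrid format
Manufacturing: the hybrid format 30/61 = 49.2%, Format A 27/76 = 35.5% → the hybrid format
Healthcare: the hybrid format 44/153 = 28.8%, Format A 3/14 = 21.4% → the hybrid format
Finance: the hybrid format 7/11 = 63.6%, Format A 52/96 = 54.2% → the hybrid format
Overall: the hybrid format 109/299 = 36.5%, Format A 98/245 = 40.0% → Format A
The hybrid format wins each industry group but Format A wins overall — the comparison reverses. The hybrid format's applications skew toward healthcare, which has a lower base rate.

No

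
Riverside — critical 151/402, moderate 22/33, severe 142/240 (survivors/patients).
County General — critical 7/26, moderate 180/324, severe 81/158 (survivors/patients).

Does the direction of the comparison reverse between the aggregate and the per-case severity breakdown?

Yes

Critical: Riverside 151/402 = 37.6%, County General 7/26 = 26.9% → Riverside
Moderate: Riverside 22/33 = 66.7%, County General 180/324 = 55.6% → Riverside
Severe: Riverside 142/240 = 59.2%, County General 81/158 = 51.3% → Riverside
Overall: Riverside 315/675 = 46.7%, County General 268/508 = 52.8% → County General
Riverside wins each case group but County General wins overall — the comparison reverses. Riverside's patients skew toward critical, which has a lower base rate.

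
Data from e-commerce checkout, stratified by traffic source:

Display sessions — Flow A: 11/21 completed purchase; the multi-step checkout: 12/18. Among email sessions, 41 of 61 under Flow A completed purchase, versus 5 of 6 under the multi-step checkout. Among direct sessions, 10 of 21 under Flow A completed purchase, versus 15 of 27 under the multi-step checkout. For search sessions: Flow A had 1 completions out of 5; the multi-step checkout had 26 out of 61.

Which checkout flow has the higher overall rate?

Display: Flow A 11/21 = 52.4%, the multi-step checkout 12/18 = 66.7% → the multi-step checkout
Email: Flow A 41/61 = 67.2%, the multi-step checkout 5/6 = 83.3% → the multi-step checkout
Direct: Flow A 10/21 = 47.6%, the multi-step checkout 15/27 = 55.6% → the multi-step checkout
Search: Flow A 1/5 = 20.0%, the multi-step checkout 26/61 = 42.6% → the multi-step checkout
Overall: Flow A 63/108 = 58.3%, the multi-step checkout 58/112 = 51.8% → Flow A
(The multi-step checkout wins every traffic group but Flow A wins overall — the multi-step checkout's sessions skew toward the low-rate search group.)

Flow A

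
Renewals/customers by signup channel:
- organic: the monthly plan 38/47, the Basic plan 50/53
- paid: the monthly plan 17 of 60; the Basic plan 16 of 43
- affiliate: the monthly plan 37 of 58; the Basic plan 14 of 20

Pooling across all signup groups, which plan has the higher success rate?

the Basic plan

Organic: the monthly plan 38/47 = 80.9%, the Basic plan 50/53 = 94.3% → the Basic plan
Paid: the monthly plan 17/60 = 28.3%, the Basic plan 16/43 = 37.2% → the Basic plan
Affiliate: the monthly plan 37/58 = 63.8%, the Basic plan 14/20 = 70.0% → the Basic plan
Overall: the monthly plan 92/165 = 55.8%, the Basic plan 80/116 = 69.0% → the Basic plan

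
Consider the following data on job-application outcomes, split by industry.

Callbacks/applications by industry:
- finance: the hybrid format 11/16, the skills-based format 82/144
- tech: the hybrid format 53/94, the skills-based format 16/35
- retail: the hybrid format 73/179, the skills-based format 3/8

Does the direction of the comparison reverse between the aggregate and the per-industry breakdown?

Yes

Finance: the hybrid format 11/16 = 68.8%, the skills-based format 82/144 = 56.9% → the hybrid format
Tech: the hybrid format 53/94 = 56.4%, the skills-based format 16/35 = 45.7% → the hybrid format
Retail: the hybrid format 73/179 = 40.8%, the skills-based format 3/8 = 37.5% → the hybrid format
Overall: the hybrid format 137/289 = 47.4%, the skills-based format 101/187 = 54.0% → the skills-based format
The hybrid format wins each industry group but the skills-based format wins overall — the comparison reverses. The hybrid format's applications skew toward retail, which has a lower base rate.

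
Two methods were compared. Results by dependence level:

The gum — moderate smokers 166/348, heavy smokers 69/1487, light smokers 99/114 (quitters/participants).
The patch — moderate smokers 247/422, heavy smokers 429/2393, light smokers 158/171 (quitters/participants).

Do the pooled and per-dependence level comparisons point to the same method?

Yes

Moderate smokers: the gum 166/348 = 47.7%, the patch 247/422 = 58.5% → the patch
Heavy smokers: the gum 69/1487 = 4.6%, the patch 429/2393 = 17.9% → the patch
Light smokers: the gum 99/114 = 86.8%, the patch 158/171 = 92.4% → the patch
Overall: the gum 334/1949 = 17.1%, the patch 834/2986 = 27.9% → the patch
The patch wins overall and in every dependence group — no reversal.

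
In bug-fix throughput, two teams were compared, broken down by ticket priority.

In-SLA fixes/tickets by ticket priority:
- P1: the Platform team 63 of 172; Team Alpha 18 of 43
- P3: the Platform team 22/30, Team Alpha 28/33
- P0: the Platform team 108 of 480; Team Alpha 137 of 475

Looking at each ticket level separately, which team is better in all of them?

Team Alpha

P1: the Platform team 63/172 = 36.6%, Team Alpha 18/43 = 41.9% → Team Alpha
P3: the Platform team 22/30 = 73.3%, Team Alpha 28/33 = 84.8% → Team Alpha
P0: the Platform team 108/480 = 22.5%, Team Alpha 137/475 = 28.8% → Team Alpha
Team Alpha has the higher rate in all 3 groups.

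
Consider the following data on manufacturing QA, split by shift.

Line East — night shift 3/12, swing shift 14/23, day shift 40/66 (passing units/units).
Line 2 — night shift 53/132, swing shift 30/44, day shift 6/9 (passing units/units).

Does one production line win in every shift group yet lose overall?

Night shift: Line East 3/12 = 25.0%, Line 2 53/132 = 40.2% → Line 2
Swing shift: Line East 14/23 = 60.9%, Line 2 30/44 = 68.2% → Line 2
Day shift: Line East 40/66 = 60.6%, Line 2 6/9 = 66.7% → Line 2
Overall: Line East 57/101 = 56.4%, Line 2 89/185 = 48.1% → Line East
Line 2 wins each shift group but Line East wins overall — the comparison reverses. Line 2's units skew toward night shift, which has a lower base rate.

Yes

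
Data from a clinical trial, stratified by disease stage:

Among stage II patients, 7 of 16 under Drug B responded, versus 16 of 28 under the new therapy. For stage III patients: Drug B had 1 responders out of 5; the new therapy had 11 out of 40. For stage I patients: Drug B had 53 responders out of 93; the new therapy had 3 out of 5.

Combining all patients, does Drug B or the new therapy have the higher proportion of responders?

Drug B

Stage II: Drug B 7/16 = 43.8%, the new therapy 16/28 = 57.1% → the new therapy
Stage III: Drug B 1/5 = 20.0%, the new therapy 11/40 = 27.5% → the new therapy
Stage I: Drug B 53/93 = 57.0%, the new therapy 3/5 = 60.0% → the new therapy
Overall: Drug B 61/114 = 53.5%, the new therapy 30/73 = 41.1% → Drug B
(The new therapy wins every disease group but Drug B wins overall — the new therapy's patients skew toward the low-rate stage III group.)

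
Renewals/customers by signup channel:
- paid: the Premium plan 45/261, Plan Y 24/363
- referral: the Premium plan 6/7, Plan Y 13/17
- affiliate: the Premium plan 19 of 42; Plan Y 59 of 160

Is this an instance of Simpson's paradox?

Paid: the Premium plan 45/261 = 17.2%, Plan Y 24/363 = 6.6% → the Premium plan
Referral: the Premium plan 6/7 = 85.7%, Plan Y 13/17 = 76.5% → the Premium plan
Affiliate: the Premium plan 19/42 = 45.2%, Plan Y 59/160 = 36.9% → the Premium plan
Overall: the Premium plan 70/310 = 22.6%, Plan Y 96/540 = 17.8% → the Premium plan
The Premium plan wins overall and in every signup group — no reversal.

No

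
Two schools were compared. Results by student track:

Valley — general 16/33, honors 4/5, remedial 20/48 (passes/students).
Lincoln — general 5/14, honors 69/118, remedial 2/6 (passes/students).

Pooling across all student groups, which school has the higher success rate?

General: Valley 16/33 = 48.5%, Lincoln 5/14 = 35.7% → Valley
Honors: Valley 4/5 = 80.0%, Lincoln 69/118 = 58.5% → Valley
Remedial: Valley 20/48 = 41.7%, Lincoln 2/6 = 33.3% → Valley
Overall: Valley 40/86 = 46.5%, Lincoln 76/138 = 55.1% → Lincoln
(Valley wins every student group but Lincoln wins overall — Valley's students skew toward the low-rate remedial group.)

Lincoln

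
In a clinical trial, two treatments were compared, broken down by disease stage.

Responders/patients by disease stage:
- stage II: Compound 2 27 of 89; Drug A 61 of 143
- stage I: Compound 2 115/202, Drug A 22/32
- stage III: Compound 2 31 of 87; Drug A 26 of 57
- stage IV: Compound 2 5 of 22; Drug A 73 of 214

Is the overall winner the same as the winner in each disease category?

Stage II: Compound 2 27/89 = 30.3%, Drug A 61/143 = 42.7% → Drug A
Stage I: Compound 2 115/202 = 56.9%, Drug A 22/32 = 68.8% → Drug A
Stage III: Compound 2 31/87 = 35.6%, Drug A 26/57 = 45.6% → Drug A
Stage IV: Compound 2 5/22 = 22.7%, Drug A 73/214 = 34.1% → Drug A
Overall: Compound 2 178/400 = 44.5%, Drug A 182/446 = 40.8% → Compound 2
Drug A wins each disease group but Compound 2 wins overall — the comparison reverses. Drug A's patients skew toward stage IV, which has a lower base rate.

No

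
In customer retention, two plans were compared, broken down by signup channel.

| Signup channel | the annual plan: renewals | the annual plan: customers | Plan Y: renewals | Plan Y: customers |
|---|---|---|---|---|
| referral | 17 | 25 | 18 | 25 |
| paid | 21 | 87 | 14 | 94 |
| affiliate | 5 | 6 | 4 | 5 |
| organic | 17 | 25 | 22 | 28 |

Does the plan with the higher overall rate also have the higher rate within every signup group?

No

Referral: the annual plan 17/25 = 68.0%, Plan Y 18/25 = 72.0% → Plan Y
Paid: the annual plan 21/87 = 24.1%, Plan Y 14/94 = 14.9% → the annual plan
Affiliate: the annual plan 5/6 = 83.3%, Plan Y 4/5 = 80.0% → the annual plan
Organic: the annual plan 17/25 = 68.0%, Plan Y 22/28 = 78.6% → Plan Y
Overall: the annual plan 60/143 = 42.0%, Plan Y 58/152 = 38.2% → the annual plan
Neither sweeps: the annual plan wins 2 of 4 groups, Plan Y wins 2. The annual plan wins overall but not every group — no Simpson reversal.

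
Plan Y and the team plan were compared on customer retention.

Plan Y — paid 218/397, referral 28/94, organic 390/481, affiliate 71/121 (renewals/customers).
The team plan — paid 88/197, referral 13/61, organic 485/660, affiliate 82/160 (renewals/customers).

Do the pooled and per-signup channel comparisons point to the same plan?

Paid: Plan Y 218/397 = 54.9%, the team plan 88/197 = 44.7% → Plan Y
Referral: Plan Y 28/94 = 29.8%, the team plan 13/61 = 21.3% → Plan Y
Organic: Plan Y 390/481 = 81.1%, the team plan 485/660 = 73.5% → Plan Y
Affiliate: Plan Y 71/121 = 58.7%, the team plan 82/160 = 51.2% → Plan Y
Overall: Plan Y 707/1093 = 64.7%, the team plan 668/1078 = 62.0% → Plan Y
Plan Y wins overall and in every signup group — no reversal.

Yes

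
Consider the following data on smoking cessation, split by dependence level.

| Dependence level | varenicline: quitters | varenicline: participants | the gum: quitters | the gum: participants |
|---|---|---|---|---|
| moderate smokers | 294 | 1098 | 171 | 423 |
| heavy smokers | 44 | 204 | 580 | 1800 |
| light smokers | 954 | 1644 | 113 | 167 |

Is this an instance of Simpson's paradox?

Yes

Moderate smokers: varenicline 294/1098 = 26.8%, the gum 171/423 = 40.4% → the gum
Heavy smokers: varenicline 44/204 = 21.6%, the gum 580/1800 = 32.2% → the gum
Light smokers: varenicline 954/1644 = 58.0%, the gum 113/167 = 67.7% → the gum
Overall: varenicline 1292/2946 = 43.9%, the gum 864/2390 = 36.2% → varenicline
The gum wins each dependence group but varenicline wins overall — the comparison reverses. The gum's participants skew toward heavy smokers, which has a lower base rate.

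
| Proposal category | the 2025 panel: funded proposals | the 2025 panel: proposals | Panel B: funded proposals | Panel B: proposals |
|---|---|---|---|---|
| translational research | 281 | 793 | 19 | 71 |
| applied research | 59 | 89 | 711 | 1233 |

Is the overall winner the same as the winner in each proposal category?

Translational research: the 2025 panel 281/793 = 35.4%, Panel B 19/71 = 26.8% → the 2025 panel
Applied research: the 2025 panel 59/89 = 66.3%, Panel B 711/1233 = 57.7% → the 2025 panel
Overall: the 2025 panel 340/882 = 38.5%, Panel B 730/1304 = 56.0% → Panel B
The 2025 panel wins each proposal group but Panel B wins overall — the comparison reverses. The 2025 panel's proposals skew toward translational research, which has a lower base rate.

No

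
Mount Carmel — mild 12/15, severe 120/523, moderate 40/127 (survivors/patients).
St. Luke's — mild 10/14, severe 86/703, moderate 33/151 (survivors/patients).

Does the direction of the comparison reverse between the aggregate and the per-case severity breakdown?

Mild: Mount Carmel 12/15 = 80.0%, St. Luke's 10/14 = 71.4% → Mount Carmel
Severe: Mount Carmel 120/523 = 22.9%, St. Luke's 86/703 = 12.2% → Mount Carmel
Moderate: Mount Carmel 40/127 = 31.5%, St. Luke's 33/151 = 21.9% → Mount Carmel
Overall: Mount Carmel 172/665 = 25.9%, St. Luke's 129/868 = 14.9% → Mount Carmel
Mount Carmel wins overall and in every case group — no reversal.

No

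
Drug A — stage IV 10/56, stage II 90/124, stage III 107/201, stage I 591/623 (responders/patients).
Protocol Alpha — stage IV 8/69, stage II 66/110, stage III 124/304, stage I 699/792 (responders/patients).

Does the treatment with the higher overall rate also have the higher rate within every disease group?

Stage IV: Drug A 10/56 = 17.9%, Protocol Alpha 8/69 = 11.6% → Drug A
Stage II: Drug A 90/124 = 72.6%, Protocol Alpha 66/110 = 60.0% → Drug A
Stage III: Drug A 107/201 = 53.2%, Protocol Alpha 124/304 = 40.8% → Drug A
Stage I: Drug A 591/623 = 94.9%, Protocol Alpha 699/792 = 88.3% → Drug A
Overall: Drug A 798/1004 = 79.5%, Protocol Alpha 897/1275 = 70.4% → Drug A
Drug A wins overall and in every disease group — no reversal.

Yes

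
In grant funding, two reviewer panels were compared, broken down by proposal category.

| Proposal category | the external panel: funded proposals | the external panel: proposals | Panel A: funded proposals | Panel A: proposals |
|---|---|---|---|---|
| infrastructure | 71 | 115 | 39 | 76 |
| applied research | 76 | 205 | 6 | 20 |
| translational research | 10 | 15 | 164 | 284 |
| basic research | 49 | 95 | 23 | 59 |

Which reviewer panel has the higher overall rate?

Panel A

Infrastructure: the external panel 71/115 = 61.7%, Panel A 39/76 = 51.3% → the external panel
Applied research: the external panel 76/205 = 37.1%, Panel A 6/20 = 30.0% → the external panel
Translational research: the external panel 10/15 = 66.7%, Panel A 164/284 = 57.7% → the external panel
Basic research: the external panel 49/95 = 51.6%, Panel A 23/59 = 39.0% → the external panel
Overall: the external panel 206/430 = 47.9%, Panel A 232/439 = 52.8% → Panel A
(The external panel wins every proposal group but Panel A wins overall — the external panel's proposals skew toward the low-rate applied research group.)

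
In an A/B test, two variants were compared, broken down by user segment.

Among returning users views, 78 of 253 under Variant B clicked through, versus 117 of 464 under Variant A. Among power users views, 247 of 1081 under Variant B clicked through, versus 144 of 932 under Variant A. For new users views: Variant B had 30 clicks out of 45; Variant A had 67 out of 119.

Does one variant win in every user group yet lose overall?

No

Returning users: Variant B 78/253 = 30.8%, Variant A 117/464 = 25.2% → Variant B
Power users: Variant B 247/1081 = 22.8%, Variant A 144/932 = 15.5% → Variant B
New users: Variant B 30/45 = 66.7%, Variant A 67/119 = 56.3% → Variant B
Overall: Variant B 355/1379 = 25.7%, Variant A 328/1515 = 21.7% → Variant B
Variant B wins overall and in every user group — no reversal.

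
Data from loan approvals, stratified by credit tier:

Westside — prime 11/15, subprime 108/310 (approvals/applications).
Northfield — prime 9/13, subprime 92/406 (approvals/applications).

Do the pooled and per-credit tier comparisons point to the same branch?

Prime: Westside 11/15 = 73.3%, Northfield 9/13 = 69.2% → Westside
Subprime: Westside 108/310 = 34.8%, Northfield 92/406 = 22.7% → Westside
Overall: Westside 119/325 = 36.6%, Northfield 101/419 = 24.1% → Westside
Westside wins overall and in every credit group — no reversal.

Yes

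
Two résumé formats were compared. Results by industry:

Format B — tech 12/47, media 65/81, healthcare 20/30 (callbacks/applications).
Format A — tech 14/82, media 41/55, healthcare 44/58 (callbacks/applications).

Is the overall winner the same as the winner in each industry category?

No

Tech: Format B 12/47 = 25.5%, Format A 14/82 = 17.1% → Format B
Media: Format B 65/81 = 80.2%, Format A 41/55 = 74.5% → Format B
Healthcare: Format B 20/30 = 66.7%, Format A 44/58 = 75.9% → Format A
Overall: Format B 97/158 = 61.4%, Format A 99/195 = 50.8% → Format B
Neither sweeps: Format B wins 2 of 3 groups, Format A wins 1. Format B wins overall but not every group — no Simpson reversal.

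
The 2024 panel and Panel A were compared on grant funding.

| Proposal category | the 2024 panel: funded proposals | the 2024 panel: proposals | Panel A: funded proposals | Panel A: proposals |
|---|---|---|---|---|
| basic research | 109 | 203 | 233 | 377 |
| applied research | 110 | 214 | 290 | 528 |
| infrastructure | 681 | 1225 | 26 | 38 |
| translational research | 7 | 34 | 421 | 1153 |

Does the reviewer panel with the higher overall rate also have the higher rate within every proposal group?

No

Basic research: the 2024 panel 109/203 = 53.7%, Panel A 233/377 = 61.8% → Panel A
Applied research: the 2024 panel 110/214 = 51.4%, Panel A 290/528 = 54.9% → Panel A
Infrastructure: the 2024 panel 681/1225 = 55.6%, Panel A 26/38 = 68.4% → Panel A
Translational research: the 2024 panel 7/34 = 20.6%, Panel A 421/1153 = 36.5% → Panel A
Overall: the 2024 panel 907/1676 = 54.1%, Panel A 970/2096 = 46.3% → the 2024 panel
Panel A wins each proposal group but the 2024 panel wins overall — the comparison reverses. Panel A's proposals skew toward translational research, which has a lower base rate.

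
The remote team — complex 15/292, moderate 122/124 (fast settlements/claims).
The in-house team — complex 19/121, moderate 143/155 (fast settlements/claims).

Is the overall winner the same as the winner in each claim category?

No

Complex: the remote team 15/292 = 5.1%, the in-house team 19/121 = 15.7% → the in-house team
Moderate: the remote team 122/124 = 98.4%, the in-house team 143/155 = 92.3% → the remote team
Overall: the remote team 137/416 = 32.9%, the in-house team 162/276 = 58.7% → the in-house team
Neither sweeps: the remote team wins 1 of 2 groups, the in-house team wins 1. The in-house team wins overall but not every group — no Simpson reversal.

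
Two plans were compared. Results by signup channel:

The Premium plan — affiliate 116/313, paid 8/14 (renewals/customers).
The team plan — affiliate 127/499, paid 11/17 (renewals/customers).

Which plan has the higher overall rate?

the Premium plan

Affiliate: the Premium plan 116/313 = 37.1%, the team plan 127/499 = 25.5% → the Premium plan
Paid: the Premium plan 8/14 = 57.1%, the team plan 11/17 = 64.7% → the team plan
Overall: the Premium plan 124/327 = 37.9%, the team plan 138/516 = 26.7% → the Premium plan
(Neither sweeps every signup group, but the Premium plan has the higher pooled rate.)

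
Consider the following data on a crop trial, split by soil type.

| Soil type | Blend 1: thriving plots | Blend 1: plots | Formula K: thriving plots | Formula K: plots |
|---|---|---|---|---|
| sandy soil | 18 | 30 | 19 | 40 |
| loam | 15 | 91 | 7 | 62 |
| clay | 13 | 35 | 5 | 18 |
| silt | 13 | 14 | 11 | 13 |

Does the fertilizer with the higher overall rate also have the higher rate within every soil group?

Sandy soil: Blend 1 18/30 = 60.0%, Formula K 19/40 = 47.5% → Blend 1
Loam: Blend 1 15/91 = 16.5%, Formula K 7/62 = 11.3% → Blend 1
Clay: Blend 1 13/35 = 37.1%, Formula K 5/18 = 27.8% → Blend 1
Silt: Blend 1 13/14 = 92.9%, Formula K 11/13 = 84.6% → Blend 1
Overall: Blend 1 59/170 = 34.7%, Formula K 42/133 = 31.6% → Blend 1
Blend 1 wins overall and in every soil group — no reversal.

Yes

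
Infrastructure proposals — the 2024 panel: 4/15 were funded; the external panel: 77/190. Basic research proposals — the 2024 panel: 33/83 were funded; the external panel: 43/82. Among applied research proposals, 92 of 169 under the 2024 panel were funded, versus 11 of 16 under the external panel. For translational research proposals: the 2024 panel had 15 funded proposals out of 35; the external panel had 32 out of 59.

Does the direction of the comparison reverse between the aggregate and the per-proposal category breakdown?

Infrastructure: the 2024 panel 4/15 = 26.7%, the external panel 77/190 = 40.5% → the external panel
Basic research: the 2024 panel 33/83 = 39.8%, the external panel 43/82 = 52.4% → the external panel
Applied research: the 2024 panel 92/169 = 54.4%, the external panel 11/16 = 68.8% → the external panel
Translational research: the 2024 panel 15/35 = 42.9%, the external panel 32/59 = 54.2% → the external panel
Overall: the 2024 panel 144/302 = 47.7%, the external panel 163/347 = 47.0% → the 2024 panel
The external panel wins each proposal group but the 2024 panel wins overall — the comparison reverses. The external panel's proposals skew toward infrastructure, which has a lower base rate.

Yes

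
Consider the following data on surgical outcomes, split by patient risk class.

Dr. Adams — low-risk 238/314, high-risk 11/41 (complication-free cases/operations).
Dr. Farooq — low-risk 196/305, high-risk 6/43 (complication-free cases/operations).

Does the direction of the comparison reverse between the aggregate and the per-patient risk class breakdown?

Low-risk: Dr. Adams 238/314 = 75.8%, Dr. Farooq 196/305 = 64.3% → Dr. Adams
High-risk: Dr. Adams 11/41 = 26.8%, Dr. Farooq 6/43 = 14.0% → Dr. Adams
Overall: Dr. Adams 249/355 = 70.1%, Dr. Farooq 202/348 = 58.0% → Dr. Adams
Dr. Adams wins overall and in every patient risk group — no reversal.

No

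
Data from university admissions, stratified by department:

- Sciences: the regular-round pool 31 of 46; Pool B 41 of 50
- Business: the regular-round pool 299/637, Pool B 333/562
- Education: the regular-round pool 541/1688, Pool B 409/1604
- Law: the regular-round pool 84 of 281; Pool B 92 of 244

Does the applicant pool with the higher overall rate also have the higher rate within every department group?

Sciences: the regular-round pool 31/46 = 67.4%, Pool B 41/50 = 82.0% → Pool B
Business: the regular-round pool 299/637 = 46.9%, Pool B 333/562 = 59.3% → Pool B
Education: the regular-round pool 541/1688 = 32.0%, Pool B 409/1604 = 25.5% → the regular-round pool
Law: the regular-round pool 84/281 = 29.9%, Pool B 92/244 = 37.7% → Pool B
Overall: the regular-round pool 955/2652 = 36.0%, Pool B 875/2460 = 35.6% → the regular-round pool
Neither sweeps: the regular-round pool wins 1 of 4 groups, Pool B wins 3. The regular-round pool wins overall but not every group — no Simpson reversal.

No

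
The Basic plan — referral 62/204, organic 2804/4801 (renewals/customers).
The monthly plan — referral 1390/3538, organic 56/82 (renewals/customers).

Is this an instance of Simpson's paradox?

Yes

Referral: the Basic plan 62/204 = 30.4%, the monthly plan 1390/3538 = 39.3% → the monthly plan
Organic: the Basic plan 2804/4801 = 58.4%, the monthly plan 56/82 = 68.3% → the monthly plan
Overall: the Basic plan 2866/5005 = 57.3%, the monthly plan 1446/3620 = 39.9% → the Basic plan
The monthly plan wins each signup group but the Basic plan wins overall — the comparison reverses. The monthly plan's customers skew toward referral, which has a lower base rate.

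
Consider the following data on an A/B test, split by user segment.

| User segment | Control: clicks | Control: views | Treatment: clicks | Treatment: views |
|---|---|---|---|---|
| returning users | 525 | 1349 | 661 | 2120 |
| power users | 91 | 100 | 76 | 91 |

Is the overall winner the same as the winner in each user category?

Returning users: Control 525/1349 = 38.9%, Treatment 661/2120 = 31.2% → Control
Power users: Control 91/100 = 91.0%, Treatment 76/91 = 83.5% → Control
Overall: Control 616/1449 = 42.5%, Treatment 737/2211 = 33.3% → Control
Control wins overall and in every user group — no reversal.

Yes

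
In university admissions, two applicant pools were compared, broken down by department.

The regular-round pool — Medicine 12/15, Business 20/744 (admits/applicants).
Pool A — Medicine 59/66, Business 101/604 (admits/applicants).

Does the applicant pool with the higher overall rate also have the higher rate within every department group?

Medicine: the regular-round pool 12/15 = 80.0%, Pool A 59/66 = 89.4% → Pool A
Business: the regular-round pool 20/744 = 2.7%, Pool A 101/604 = 16.7% → Pool A
Overall: the regular-round pool 32/759 = 4.2%, Pool A 160/670 = 23.9% → Pool A
Pool A wins overall and in every department group — no reversal.

Yes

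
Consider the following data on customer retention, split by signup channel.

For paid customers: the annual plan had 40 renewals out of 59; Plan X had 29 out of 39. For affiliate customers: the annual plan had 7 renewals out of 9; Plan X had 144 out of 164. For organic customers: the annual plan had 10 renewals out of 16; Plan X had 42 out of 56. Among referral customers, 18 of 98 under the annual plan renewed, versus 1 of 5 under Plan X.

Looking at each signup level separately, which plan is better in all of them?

Plan X

Paid: the annual plan 40/59 = 67.8%, Plan X 29/39 = 74.4% → Plan X
Affiliate: the annual plan 7/9 = 77.8%, Plan X 144/164 = 87.8% → Plan X
Organic: the annual plan 10/16 = 62.5%, Plan X 42/56 = 75.0% → Plan X
Referral: the annual plan 18/98 = 18.4%, Plan X 1/5 = 20.0% → Plan X
Plan X has the higher rate in all 4 groups.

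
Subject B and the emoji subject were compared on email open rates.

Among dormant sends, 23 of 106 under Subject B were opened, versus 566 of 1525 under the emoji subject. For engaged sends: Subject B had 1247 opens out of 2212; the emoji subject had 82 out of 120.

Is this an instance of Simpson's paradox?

Yes

Dormant: Subject B 23/106 = 21.7%, the emoji subject 566/1525 = 37.1% → the emoji subject
Engaged: Subject B 1247/2212 = 56.4%, the emoji subject 82/120 = 68.3% → the emoji subject
Overall: Subject B 1270/2318 = 54.8%, the emoji subject 648/1645 = 39.4% → Subject B
The emoji subject wins each recipient group but Subject B wins overall — the comparison reverses. The emoji subject's sends skew toward dormant, which has a lower base rate.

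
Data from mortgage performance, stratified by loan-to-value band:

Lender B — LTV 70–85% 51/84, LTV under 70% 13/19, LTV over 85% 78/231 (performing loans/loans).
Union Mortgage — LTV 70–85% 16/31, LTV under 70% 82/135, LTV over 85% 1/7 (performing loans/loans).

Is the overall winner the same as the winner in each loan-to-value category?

LTV 70–85%: Lender B 51/84 = 60.7%, Union Mortgage 16/31 = 51.6% → Lender B
LTV under 70%: Lender B 13/19 = 68.4%, Union Mortgage 82/135 = 60.7% → Lender B
LTV over 85%: Lender B 78/231 = 33.8%, Union Mortgage 1/7 = 14.3% → Lender B
Overall: Lender B 142/334 = 42.5%, Union Mortgage 99/173 = 57.2% → Union Mortgage
Lender B wins each loan-to-value group but Union Mortgage wins overall — the comparison reverses. Lender B's loans skew toward LTV over 85%, which has a lower base rate.

No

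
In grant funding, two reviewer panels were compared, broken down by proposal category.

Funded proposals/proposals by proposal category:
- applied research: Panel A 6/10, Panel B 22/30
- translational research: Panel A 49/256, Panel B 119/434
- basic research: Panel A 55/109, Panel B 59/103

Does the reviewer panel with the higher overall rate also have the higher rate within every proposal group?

Yes

Applied research: Panel A 6/10 = 60.0%, Panel B 22/30 = 73.3% → Panel B
Translational research: Panel A 49/256 = 19.1%, Panel B 119/434 = 27.4% → Panel B
Basic research: Panel A 55/109 = 50.5%, Panel B 59/103 = 57.3% → Panel B
Overall: Panel A 110/375 = 29.3%, Panel B 200/567 = 35.3% → Panel B
Panel B wins overall and in every proposal group — no reversal.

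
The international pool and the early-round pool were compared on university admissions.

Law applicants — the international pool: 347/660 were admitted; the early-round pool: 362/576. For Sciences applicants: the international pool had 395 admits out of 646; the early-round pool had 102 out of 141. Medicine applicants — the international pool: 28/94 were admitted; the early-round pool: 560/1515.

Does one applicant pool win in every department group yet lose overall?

Yes

Law: the international pool 347/660 = 52.6%, the early-round pool 362/576 = 62.8% → the early-round pool
Sciences: the international pool 395/646 = 61.1%, the early-round pool 102/141 = 72.3% → the early-round pool
Medicine: the international pool 28/94 = 29.8%, the early-round pool 560/1515 = 37.0% → the early-round pool
Overall: the international pool 770/1400 = 55.0%, the early-round pool 1024/2232 = 45.9% → the international pool
The early-round pool wins each department group but the international pool wins overall — the comparison reverses. The early-round pool's applicants skew toward Medicine, which has a lower base rate.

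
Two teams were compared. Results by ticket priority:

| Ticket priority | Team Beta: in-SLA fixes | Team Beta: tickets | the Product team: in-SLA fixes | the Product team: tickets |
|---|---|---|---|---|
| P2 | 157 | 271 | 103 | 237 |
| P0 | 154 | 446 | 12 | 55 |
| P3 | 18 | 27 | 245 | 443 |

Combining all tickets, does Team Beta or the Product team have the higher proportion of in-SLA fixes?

the Product team

P2: Team Beta 157/271 = 57.9%, the Product team 103/237 = 43.5% → Team Beta
P0: Team Beta 154/446 = 34.5%, the Product team 12/55 = 21.8% → Team Beta
P3: Team Beta 18/27 = 66.7%, the Product team 245/443 = 55.3% → Team Beta
Overall: Team Beta 329/744 = 44.2%, the Product team 360/735 = 49.0% → the Product team
(Team Beta wins every ticket group but the Product team wins overall — Team Beta's tickets skew toward the low-rate P0 group.)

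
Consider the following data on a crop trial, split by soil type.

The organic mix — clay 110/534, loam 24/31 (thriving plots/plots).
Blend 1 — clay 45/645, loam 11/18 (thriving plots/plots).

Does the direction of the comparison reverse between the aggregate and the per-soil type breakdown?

No

Clay: the organic mix 110/534 = 20.6%, Blend 1 45/645 = 7.0% → the organic mix
Loam: the organic mix 24/31 = 77.4%, Blend 1 11/18 = 61.1% → the organic mix
Overall: the organic mix 134/565 = 23.7%, Blend 1 56/663 = 8.4% → the organic mix
The organic mix wins overall and in every soil group — no reversal.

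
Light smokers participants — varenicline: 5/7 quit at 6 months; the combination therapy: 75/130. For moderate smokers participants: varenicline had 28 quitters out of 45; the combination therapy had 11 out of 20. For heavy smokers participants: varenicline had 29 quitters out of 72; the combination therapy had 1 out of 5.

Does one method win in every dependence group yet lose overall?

Light smokers: varenicline 5/7 = 71.4%, the combination therapy 75/130 = 57.7% → varenicline
Moderate smokers: varenicline 28/45 = 62.2%, the combination therapy 11/20 = 55.0% → varenicline
Heavy smokers: varenicline 29/72 = 40.3%, the combination therapy 1/5 = 20.0% → varenicline
Overall: varenicline 62/124 = 50.0%, the combination therapy 87/155 = 56.1% → the combination therapy
Varenicline wins each dependence group but the combination therapy wins overall — the comparison reverses. Varenicline's participants skew toward heavy smokers, which has a lower base rate.

Yes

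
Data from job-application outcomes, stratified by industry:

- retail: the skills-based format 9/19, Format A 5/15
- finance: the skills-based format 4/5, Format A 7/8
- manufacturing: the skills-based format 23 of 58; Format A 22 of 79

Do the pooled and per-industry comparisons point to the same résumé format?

Retail: the skills-based format 9/19 = 47.4%, Format A 5/15 = 33.3% → the skills-based format
Finance: the skills-based format 4/5 = 80.0%, Format A 7/8 = 87.5% → Format A
Manufacturing: the skills-based format 23/58 = 39.7%, Format A 22/79 = 27.8% → the skills-based format
Overall: the skills-based format 36/82 = 43.9%, Format A 34/102 = 33.3% → the skills-based format
Neither sweeps: the skills-based format wins 2 of 3 groups, Format A wins 1. The skills-based format wins overall but not every group — no Simpson reversal.

No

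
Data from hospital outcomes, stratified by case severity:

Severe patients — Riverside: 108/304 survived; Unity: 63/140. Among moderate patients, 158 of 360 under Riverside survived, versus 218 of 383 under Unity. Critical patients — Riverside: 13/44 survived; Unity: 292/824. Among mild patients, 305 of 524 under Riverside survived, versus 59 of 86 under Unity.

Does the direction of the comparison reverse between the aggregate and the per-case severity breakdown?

Yes

Severe: Riverside 108/304 = 35.5%, Unity 63/140 = 45.0% → Unity
Moderate: Riverside 158/360 = 43.9%, Unity 218/383 = 56.9% → Unity
Critical: Riverside 13/44 = 29.5%, Unity 292/824 = 35.4% → Unity
Mild: Riverside 305/524 = 58.2%, Unity 59/86 = 68.6% → Unity
Overall: Riverside 584/1232 = 47.4%, Unity 632/1433 = 44.1% → Riverside
Unity wins each case group but Riverside wins overall — the comparison reverses. Unity's patients skew toward critical, which has a lower base rate.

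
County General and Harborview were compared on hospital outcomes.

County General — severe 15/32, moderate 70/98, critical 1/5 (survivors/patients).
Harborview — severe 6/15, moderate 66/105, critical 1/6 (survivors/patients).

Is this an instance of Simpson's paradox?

No

Severe: County General 15/32 = 46.9%, Harborview 6/15 = 40.0% → County General
Moderate: County General 70/98 = 71.4%, Harborview 66/105 = 62.9% → County General
Critical: County General 1/5 = 20.0%, Harborview 1/6 = 16.7% → County General
Overall: County General 86/135 = 63.7%, Harborview 73/126 = 57.9% → County General
County General wins overall and in every case group — no reversal.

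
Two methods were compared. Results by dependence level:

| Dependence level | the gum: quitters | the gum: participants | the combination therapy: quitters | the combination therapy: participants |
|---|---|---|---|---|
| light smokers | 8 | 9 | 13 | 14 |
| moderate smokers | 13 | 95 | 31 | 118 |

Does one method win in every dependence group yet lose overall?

No

Light smokers: the gum 8/9 = 88.9%, the combination therapy 13/14 = 92.9% → the combination therapy
Moderate smokers: the gum 13/95 = 13.7%, the combination therapy 31/118 = 26.3% → the combination therapy
Overall: the gum 21/104 = 20.2%, the combination therapy 44/132 = 33.3% → the combination therapy
The combination therapy wins overall and in every dependence group — no reversal.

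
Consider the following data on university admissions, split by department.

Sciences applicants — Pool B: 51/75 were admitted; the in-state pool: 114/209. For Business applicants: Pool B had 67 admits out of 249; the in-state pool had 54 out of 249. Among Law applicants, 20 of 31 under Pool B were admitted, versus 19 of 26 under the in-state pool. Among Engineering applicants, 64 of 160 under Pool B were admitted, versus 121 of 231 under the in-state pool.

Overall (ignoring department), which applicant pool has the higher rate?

the in-state pool

Sciences: Pool B 51/75 = 68.0%, the in-state pool 114/209 = 54.5% → Pool B
Business: Pool B 67/249 = 26.9%, the in-state pool 54/249 = 21.7% → Pool B
Law: Pool B 20/31 = 64.5%, the in-state pool 19/26 = 73.1% → the in-state pool
Engineering: Pool B 64/160 = 40.0%, the in-state pool 121/231 = 52.4% → the in-state pool
Overall: Pool B 202/515 = 39.2%, the in-state pool 308/715 = 43.1% → the in-state pool
(Neither sweeps every department group, but the in-state pool has the higher pooled rate.)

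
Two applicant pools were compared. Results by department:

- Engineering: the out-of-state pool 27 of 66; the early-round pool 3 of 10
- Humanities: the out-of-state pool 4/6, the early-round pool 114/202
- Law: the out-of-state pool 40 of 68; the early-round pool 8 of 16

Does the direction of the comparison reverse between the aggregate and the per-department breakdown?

Yes

Engineering: the out-of-state pool 27/66 = 40.9%, the early-round pool 3/10 = 30.0% → the out-of-state pool
Humanities: the out-of-state pool 4/6 = 66.7%, the early-round pool 114/202 = 56.4% → the out-of-state pool
Law: the out-of-state pool 40/68 = 58.8%, the early-round pool 8/16 = 50.0% → the out-of-state pool
Overall: the out-of-state pool 71/140 = 50.7%, the early-round pool 125/228 = 54.8% → the early-round pool
The out-of-state pool wins each department group but the early-round pool wins overall — the comparison reverses. The out-of-state pool's applicants skew toward Engineering, which has a lower base rate.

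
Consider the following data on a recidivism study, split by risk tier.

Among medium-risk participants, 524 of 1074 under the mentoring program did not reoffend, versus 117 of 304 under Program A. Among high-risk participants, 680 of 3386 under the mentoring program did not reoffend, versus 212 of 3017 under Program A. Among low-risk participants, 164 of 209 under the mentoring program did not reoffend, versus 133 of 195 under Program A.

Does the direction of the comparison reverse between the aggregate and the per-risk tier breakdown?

No

Medium-risk: the mentoring program 524/1074 = 48.8%, Program A 117/304 = 38.5% → the mentoring program
High-risk: the mentoring program 680/3386 = 20.1%, Program A 212/3017 = 7.0% → the mentoring program
Low-risk: the mentoring program 164/209 = 78.5%, Program A 133/195 = 68.2% → the mentoring program
Overall: the mentoring program 1368/4669 = 29.3%, Program A 462/3516 = 13.1% → the mentoring program
The mentoring program wins overall and in every risk group — no reversal.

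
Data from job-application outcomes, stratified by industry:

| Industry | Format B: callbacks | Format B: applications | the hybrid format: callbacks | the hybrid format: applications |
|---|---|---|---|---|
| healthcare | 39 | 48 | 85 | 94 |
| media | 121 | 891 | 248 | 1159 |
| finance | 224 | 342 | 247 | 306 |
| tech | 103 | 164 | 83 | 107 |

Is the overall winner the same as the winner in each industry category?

Yes

Healthcare: Format B 39/48 = 81.2%, the hybrid format 85/94 = 90.4% → the hybrid format
Media: Format B 121/891 = 13.6%, the hybrid format 248/1159 = 21.4% → the hybrid format
Finance: Format B 224/342 = 65.5%, the hybrid format 247/306 = 80.7% → the hybrid format
Tech: Format B 103/164 = 62.8%, the hybrid format 83/107 = 77.6% → the hybrid format
Overall: Format B 487/1445 = 33.7%, the hybrid format 663/1666 = 39.8% → the hybrid format
The hybrid format wins overall and in every industry group — no reversal.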